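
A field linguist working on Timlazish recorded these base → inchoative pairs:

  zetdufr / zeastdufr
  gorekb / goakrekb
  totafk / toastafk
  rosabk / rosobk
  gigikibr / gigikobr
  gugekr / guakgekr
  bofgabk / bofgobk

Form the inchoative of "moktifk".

moasktifk

gugekr and gigikibr both end in -r yet inflect differently (guakgekr, gigikobr), so the final letter is not what conditions the rule; the second-to-last letter is.
"moktifk" has second-to-last letter 'f'. The stems whose second-to-last letter is 'f' (totafk → toastafk, zetdufr → zeastdufr) insert -as- after the first vowel.
So moktifk → moasktifk.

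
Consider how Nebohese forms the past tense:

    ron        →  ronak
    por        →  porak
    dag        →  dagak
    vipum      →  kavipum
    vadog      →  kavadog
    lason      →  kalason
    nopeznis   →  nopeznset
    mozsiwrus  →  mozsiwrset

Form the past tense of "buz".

buzak

"buz" has 1 vowel. The stems with 1 vowel (ron → ronak, por → porak, dag → dagak) add -ak.
The other patterns: stems with 2 vowels add the prefix ka-; stems with 3 vowels delete the last vowel and add -et.
So buz → buzak.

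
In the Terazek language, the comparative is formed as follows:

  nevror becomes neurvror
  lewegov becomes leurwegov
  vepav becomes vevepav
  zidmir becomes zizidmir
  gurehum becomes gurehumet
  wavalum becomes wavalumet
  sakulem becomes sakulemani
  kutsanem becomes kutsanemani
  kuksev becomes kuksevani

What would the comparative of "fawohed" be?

lewegov and vepav both end in -v yet inflect differently (leurwegov, vevepav), so the final letter is not what conditions the rule; the last vowel is.
"fawohed" has last vowel 'e'. The stems whose last vowel is 'e' (sakulem → sakulemani, kutsanem → kutsanemani, kuksev → kuksevani) add -ani.
The other patterns: stems whose last vowel is 'o' insert -ur- after the first vowel; stems whose last vowel is 'a' or 'i' repeat the first consonant+vowel as a prefix; stems whose last vowel is 'u' add -et.
So fawohed → fawohedani.

fawohedani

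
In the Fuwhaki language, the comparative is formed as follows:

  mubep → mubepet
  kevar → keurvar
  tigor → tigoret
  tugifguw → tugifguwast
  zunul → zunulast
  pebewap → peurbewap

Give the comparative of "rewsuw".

rewsuwast

kevar and tigor both end in -r yet inflect differently (keurvar, tigoret), so the final letter is not what conditions the rule; the last vowel is.
"rewsuw" has last vowel 'u'. The stems whose last vowel is 'u' (zunul → zunulast, tugifguw → tugifguwast) add -ast.
So rewsuw → rewsuwast.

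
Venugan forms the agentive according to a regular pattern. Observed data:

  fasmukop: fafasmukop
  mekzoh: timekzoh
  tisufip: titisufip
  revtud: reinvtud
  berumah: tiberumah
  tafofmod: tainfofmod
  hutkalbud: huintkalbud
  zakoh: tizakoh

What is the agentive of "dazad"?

fasmukop and tafofmod both have last vowel 'o' yet inflect differently (fafasmukop, tainfofmod), so the last vowel is not what conditions the rule; the final letter is.
"dazad" ends in -d. The stems ending in -d (hutkalbud → huintkalbud, revtud → reinvtud, tafofmod → tainfofmod) insert -in- after the first vowel.
The other patterns: stems ending in -p repeat the first consonant+vowel as a prefix; stems ending in -h add the prefix ti-.
So dazad → dainzad.

dainzad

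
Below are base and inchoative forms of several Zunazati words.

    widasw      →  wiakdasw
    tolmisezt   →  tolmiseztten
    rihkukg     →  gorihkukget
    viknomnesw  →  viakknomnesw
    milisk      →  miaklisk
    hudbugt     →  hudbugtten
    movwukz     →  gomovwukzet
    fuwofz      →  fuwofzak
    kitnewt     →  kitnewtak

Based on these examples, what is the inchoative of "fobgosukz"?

fuwofz and movwukz both end in -z yet inflect differently (fuwofzak, gomovwukzet), so the final letter is not what conditions the rule; the second-to-last letter is.
"fobgosukz" has second-to-last letter 'k'. The stems whose second-to-last letter is 'k' (rihkukg → gorihkukget, movwukz → gomovwukzet) add go- … -et around the stem.
The other patterns: stems whose second-to-last letter is 'f' or 'w' add -ak; stems whose second-to-last letter is 's' insert -ak- after the first vowel; stems whose second-to-last letter is 'g' or 'z' double the final consonant and add -en.
So fobgosukz → gofobgosukzet.

gofobgosukzet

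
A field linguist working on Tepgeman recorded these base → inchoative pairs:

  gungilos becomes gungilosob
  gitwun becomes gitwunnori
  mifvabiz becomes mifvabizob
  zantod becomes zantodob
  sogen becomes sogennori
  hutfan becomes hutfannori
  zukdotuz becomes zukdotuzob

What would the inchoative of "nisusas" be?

nisusasob

gitwun and zukdotuz both have last vowel 'u' yet inflect differently (gitwunnori, zukdotuzob), so the last vowel is not what conditions the rule; the final letter is.
"nisusas" ends in -s. The one such stem in the data (gungilos → gungilosob) adds -ob, so the same rule applies.
So nisusas → nisusasob.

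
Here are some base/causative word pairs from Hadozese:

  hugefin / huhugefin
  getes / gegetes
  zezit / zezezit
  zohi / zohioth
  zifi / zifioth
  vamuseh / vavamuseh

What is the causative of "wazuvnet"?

hugefin and zifi both have last vowel 'i' yet inflect differently (huhugefin, zifioth), so the last vowel is not what conditions the rule; whether the stem ends in a vowel or a consonant is.
"wazuvnet" ends in a consonant. The stems ending in a consonant (getes → gegetes, hugefin → huhugefin, zezit → zezezit) repeat the first consonant+vowel as a prefix.
The other pattern: stems ending in a vowel add -oth.
So wazuvnet → wawazuvnet.

wawazuvnet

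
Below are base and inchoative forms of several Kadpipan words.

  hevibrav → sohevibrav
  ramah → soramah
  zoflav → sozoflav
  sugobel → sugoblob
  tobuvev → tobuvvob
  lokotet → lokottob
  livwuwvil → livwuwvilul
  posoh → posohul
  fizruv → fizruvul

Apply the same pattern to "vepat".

sovepat

hevibrav and tobuvev both end in -v yet inflect differently (sohevibrav, tobuvvob), so the final letter is not what conditions the rule; the last vowel is.
"vepat" has last vowel 'a'. The stems whose last vowel is 'a' (hevibrav → sohevibrav, ramah → soramah, zoflav → sozoflav) add the prefix so-.
So vepat → sovepat.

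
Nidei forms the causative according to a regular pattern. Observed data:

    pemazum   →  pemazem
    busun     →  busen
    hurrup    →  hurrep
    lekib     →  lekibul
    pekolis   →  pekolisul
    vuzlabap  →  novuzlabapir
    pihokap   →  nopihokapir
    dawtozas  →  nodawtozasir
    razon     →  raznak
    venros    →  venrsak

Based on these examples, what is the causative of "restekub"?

restekeb

hurrup and vuzlabap both end in -p yet inflect differently (hurrep, novuzlabapir), so the final letter is not what conditions the rule; the last vowel is.
"restekub" has last vowel 'u'. The stems whose last vowel is 'u' (pemazum → pemazem, busun → busen, hurrup → hurrep) change the last vowel to 'e'.
The other patterns: stems whose last vowel is 'i' add -ul; stems whose last vowel is 'a' add no- … -ir around the stem; stems whose last vowel is 'o' delete the last vowel and add -ak.
So restekub → restekeb.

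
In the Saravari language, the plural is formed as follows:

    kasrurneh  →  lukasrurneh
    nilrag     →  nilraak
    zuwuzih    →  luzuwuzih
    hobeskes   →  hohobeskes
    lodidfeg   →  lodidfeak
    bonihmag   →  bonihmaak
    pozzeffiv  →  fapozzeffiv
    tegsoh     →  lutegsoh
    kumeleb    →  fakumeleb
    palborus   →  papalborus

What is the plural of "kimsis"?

kasrurneh and lodidfeg both have last vowel 'e' yet inflect differently (lukasrurneh, lodidfeak), so the last vowel is not what conditions the rule; the final letter is.
"kimsis" ends in -s. The stems ending in -s (hobeskes → hohobeskes, palborus → papalborus) repeat the first consonant+vowel as a prefix.
The other patterns: stems ending in -h add the prefix lu-; stems ending in -g drop the final letter and add -ak; stems ending in -b or -v add the prefix fa-.
So kimsis → kikimsis.

kikimsis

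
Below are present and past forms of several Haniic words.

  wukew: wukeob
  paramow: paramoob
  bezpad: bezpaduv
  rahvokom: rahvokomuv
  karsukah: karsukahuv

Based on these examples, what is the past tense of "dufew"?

dufeob

"dufew" ends in -w. The stems ending in -w (wukew → wukeob, paramow → paramoob) drop the final letter and add -ob.
The other pattern: stems ending in -d, -h or -m add -uv.
So dufew → dufeob.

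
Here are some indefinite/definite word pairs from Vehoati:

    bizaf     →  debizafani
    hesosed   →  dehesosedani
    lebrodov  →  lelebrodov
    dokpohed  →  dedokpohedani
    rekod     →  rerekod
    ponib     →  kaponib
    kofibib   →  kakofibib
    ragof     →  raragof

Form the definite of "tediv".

rekod and hesosed both end in -d yet inflect differently (rerekod, dehesosedani), so the final letter is not what conditions the rule; the last vowel is.
"tediv" has last vowel 'i'. The stems whose last vowel is 'i' (ponib → kaponib, kofibib → kakofibib) add the prefix ka-.
So tediv → katediv.

katediv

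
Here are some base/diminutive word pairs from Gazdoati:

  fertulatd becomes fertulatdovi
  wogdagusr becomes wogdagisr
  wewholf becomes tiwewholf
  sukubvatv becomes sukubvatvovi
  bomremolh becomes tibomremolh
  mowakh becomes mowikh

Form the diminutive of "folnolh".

tifolnolh

"folnolh" has second-to-last letter 'l'. The stems whose second-to-last letter is 'l' (bomremolh → tibomremolh, wewholf → tiwewholf) add the prefix ti-.
So folnolh → tifolnolh.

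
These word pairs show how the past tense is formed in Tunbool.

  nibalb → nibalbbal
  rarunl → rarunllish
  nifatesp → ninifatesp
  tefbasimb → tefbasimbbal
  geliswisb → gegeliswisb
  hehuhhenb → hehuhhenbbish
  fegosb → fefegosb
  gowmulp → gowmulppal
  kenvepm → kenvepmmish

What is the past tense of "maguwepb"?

tefbasimb and fegosb both end in -b yet inflect differently (tefbasimbbal, fefegosb), so the final letter is not what conditions the rule; the second-to-last letter is.
"maguwepb" has second-to-last letter 'p'. The one such stem in the data (kenvepm → kenvepmmish) doubles the final consonant and adds -ish (as do rarunl, hehuhhenb), so the same rule applies.
So maguwepb → maguwepbbish.

maguwepbbish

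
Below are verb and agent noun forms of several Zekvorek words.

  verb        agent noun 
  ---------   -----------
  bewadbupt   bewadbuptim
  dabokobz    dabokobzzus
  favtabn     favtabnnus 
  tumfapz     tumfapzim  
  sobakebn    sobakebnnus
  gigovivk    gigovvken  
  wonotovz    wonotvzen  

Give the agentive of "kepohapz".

"kepohapz" has second-to-last letter 'p'. The stems whose second-to-last letter is 'p' (bewadbupt → bewadbuptim, tumfapz → tumfapzim) add -im.
The other patterns: stems whose second-to-last letter is 'v' delete the last vowel and add -en; stems whose second-to-last letter is 'b' double the final consonant and add -us.
So kepohapz → kepohapzim.

kepohapzim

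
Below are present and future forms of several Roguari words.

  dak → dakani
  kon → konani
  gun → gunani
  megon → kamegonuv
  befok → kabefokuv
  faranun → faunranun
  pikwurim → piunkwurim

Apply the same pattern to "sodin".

kasodinuv

kon and megon both end in -n yet inflect differently (konani, kamegonuv), so the final letter is not what conditions the rule; the number of vowels is.
"sodin" has 2 vowels. The stems with 2 vowels (megon → kamegonuv, befok → kabefokuv) add ka- … -uv around the stem.
The other patterns: stems with 1 vowel add -ani; stems with 3 vowels insert -un- after the first vowel.
So sodin → kasodinuv.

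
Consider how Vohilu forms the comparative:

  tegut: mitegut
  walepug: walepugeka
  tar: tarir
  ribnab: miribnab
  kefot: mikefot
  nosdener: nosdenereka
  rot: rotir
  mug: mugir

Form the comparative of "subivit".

subiviteka

rot and tegut both end in -t yet inflect differently (rotir, mitegut), so the final letter is not what conditions the rule; the number of vowels is.
"subivit" has 3 vowels. The stems with 3 vowels (nosdener → nosdenereka, walepug → walepugeka) add -eka.
The other patterns: stems with 1 vowel add -ir; stems with 2 vowels add the prefix mi-.
So subivit → subiviteka.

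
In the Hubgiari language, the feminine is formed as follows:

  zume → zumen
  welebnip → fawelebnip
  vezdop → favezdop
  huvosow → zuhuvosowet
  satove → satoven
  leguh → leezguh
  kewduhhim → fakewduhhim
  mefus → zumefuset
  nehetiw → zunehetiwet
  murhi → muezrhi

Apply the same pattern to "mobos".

leguh and mefus both have last vowel 'u' yet inflect differently (leezguh, zumefuset), so the last vowel is not what conditions the rule; the final letter is.
"mobos" ends in -s. The one such stem in the data (mefus → zumefuset) adds zu- … -et around the stem, so the same rule applies.
So mobos → zumoboset.

zumoboset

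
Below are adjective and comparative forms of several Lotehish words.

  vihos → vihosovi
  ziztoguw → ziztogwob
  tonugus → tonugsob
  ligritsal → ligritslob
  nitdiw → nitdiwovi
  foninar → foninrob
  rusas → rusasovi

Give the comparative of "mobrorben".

ziztoguw and nitdiw both end in -w yet inflect differently (ziztogwob, nitdiwovi), so the final letter is not what conditions the rule; the number of vowels is.
"mobrorben" has 3 vowels. The stems with 3 vowels (ligritsal → ligritslob, ziztoguw → ziztogwob, tonugus → tonugsob) delete the last vowel and add -ob.
So mobrorben → mobrorbnob.

mobrorbnob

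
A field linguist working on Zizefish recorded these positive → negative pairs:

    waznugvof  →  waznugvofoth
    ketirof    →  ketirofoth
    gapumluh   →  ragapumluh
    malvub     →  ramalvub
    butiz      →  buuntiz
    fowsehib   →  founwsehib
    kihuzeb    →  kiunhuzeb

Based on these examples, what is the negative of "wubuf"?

"wubuf" has last vowel 'u'. The stems whose last vowel is 'u' (gapumluh → ragapumluh, malvub → ramalvub) add the prefix ra-.
So wubuf → rawubuf.

rawubuf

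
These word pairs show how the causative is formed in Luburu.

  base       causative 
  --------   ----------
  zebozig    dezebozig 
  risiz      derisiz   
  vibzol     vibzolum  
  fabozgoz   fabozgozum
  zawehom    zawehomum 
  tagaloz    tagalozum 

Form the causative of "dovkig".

tagaloz and risiz both end in -z yet inflect differently (tagalozum, derisiz), so the final letter is not what conditions the rule; the last vowel is.
"dovkig" has last vowel 'i'. The stems whose last vowel is 'i' (risiz → derisiz, zebozig → dezebozig) add the prefix de-.
The other pattern: stems whose last vowel is 'o' add -um.
So dovkig → dedovkig.

dedovkig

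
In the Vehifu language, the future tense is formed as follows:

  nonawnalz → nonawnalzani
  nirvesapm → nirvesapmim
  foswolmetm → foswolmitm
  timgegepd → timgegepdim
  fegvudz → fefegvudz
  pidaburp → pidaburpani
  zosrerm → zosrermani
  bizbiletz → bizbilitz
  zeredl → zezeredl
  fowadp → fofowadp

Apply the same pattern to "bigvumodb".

bibigvumodb

nirvesapm and foswolmetm both end in -m yet inflect differently (nirvesapmim, foswolmitm), so the final letter is not what conditions the rule; the second-to-last letter is.
"bigvumodb" has second-to-last letter 'd'. The stems whose second-to-last letter is 'd' (fowadp → fofowadp, fegvudz → fefegvudz, zeredl → zezeredl) repeat the first consonant+vowel as a prefix.
The other patterns: stems whose second-to-last letter is 'p' add -im; stems whose second-to-last letter is 't' change the last vowel to 'i'; stems whose second-to-last letter is 'l' or 'r' add -ani.
So bigvumodb → bibigvumodb.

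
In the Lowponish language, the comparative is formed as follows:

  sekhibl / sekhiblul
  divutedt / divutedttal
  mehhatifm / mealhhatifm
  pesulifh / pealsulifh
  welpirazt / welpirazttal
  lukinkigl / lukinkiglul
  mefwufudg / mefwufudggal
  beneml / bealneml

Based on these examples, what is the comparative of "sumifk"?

sualmifk

lukinkigl and beneml both end in -l yet inflect differently (lukinkiglul, bealneml), so the final letter is not what conditions the rule; the second-to-last letter is.
"sumifk" has second-to-last letter 'f'. The stems whose second-to-last letter is 'f' (mehhatifm → mealhhatifm, pesulifh → pealsulifh) insert -al- after the first vowel.
So sumifk → sualmifk.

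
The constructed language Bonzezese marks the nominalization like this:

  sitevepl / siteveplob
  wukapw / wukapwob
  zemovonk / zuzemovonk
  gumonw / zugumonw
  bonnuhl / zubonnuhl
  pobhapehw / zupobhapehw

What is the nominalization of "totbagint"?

zutotbagint

wukapw and gumonw both end in -w yet inflect differently (wukapwob, zugumonw), so the final letter is not what conditions the rule; the second-to-last letter is.
"totbagint" has second-to-last letter 'n'. The stems whose second-to-last letter is 'n' (zemovonk → zuzemovonk, gumonw → zugumonw) add the prefix zu-.
So totbagint → zutotbagint.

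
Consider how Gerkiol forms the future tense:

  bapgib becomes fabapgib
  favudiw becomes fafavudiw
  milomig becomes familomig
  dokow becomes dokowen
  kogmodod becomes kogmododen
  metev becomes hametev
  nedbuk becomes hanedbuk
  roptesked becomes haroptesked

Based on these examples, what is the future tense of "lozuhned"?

halozuhned

favudiw and dokow both end in -w yet inflect differently (fafavudiw, dokowen), so the final letter is not what conditions the rule; the last vowel is.
"lozuhned" has last vowel 'e'. The stems whose last vowel is 'e' (metev → hametev, roptesked → haroptesked) add the prefix ha-.
So lozuhned → halozuhned.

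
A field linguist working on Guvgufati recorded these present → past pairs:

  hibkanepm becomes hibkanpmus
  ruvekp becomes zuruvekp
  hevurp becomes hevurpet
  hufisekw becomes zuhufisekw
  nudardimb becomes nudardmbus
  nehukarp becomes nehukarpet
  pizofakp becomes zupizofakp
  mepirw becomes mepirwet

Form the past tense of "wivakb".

zuwivakb

"wivakb" has second-to-last letter 'k'. The stems whose second-to-last letter is 'k' (hufisekw → zuhufisekw, pizofakp → zupizofakp, ruvekp → zuruvekp) add the prefix zu-.
So wivakb → zuwivakb.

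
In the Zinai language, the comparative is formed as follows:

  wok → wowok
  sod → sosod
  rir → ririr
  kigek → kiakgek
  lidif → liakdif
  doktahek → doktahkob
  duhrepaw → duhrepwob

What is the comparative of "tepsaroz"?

"tepsaroz" has 3 vowels. The stems with 3 vowels (doktahek → doktahkob, duhrepaw → duhrepwob) delete the last vowel and add -ob.
The other patterns: stems with 1 vowel repeat the first consonant+vowel as a prefix; stems with 2 vowels insert -ak- after the first vowel.
So tepsaroz → tepsarzob.

tepsarzob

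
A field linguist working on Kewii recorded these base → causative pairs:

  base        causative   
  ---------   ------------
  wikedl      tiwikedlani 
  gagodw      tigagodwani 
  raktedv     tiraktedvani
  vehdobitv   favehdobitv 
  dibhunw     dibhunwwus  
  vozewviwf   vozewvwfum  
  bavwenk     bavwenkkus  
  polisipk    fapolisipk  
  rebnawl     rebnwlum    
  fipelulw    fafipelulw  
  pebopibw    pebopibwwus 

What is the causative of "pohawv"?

pohwvum

rebnawl and wikedl both end in -l yet inflect differently (rebnwlum, tiwikedlani), so the final letter is not what conditions the rule; the second-to-last letter is.
"pohawv" has second-to-last letter 'w'. The stems whose second-to-last letter is 'w' (vozewviwf → vozewvwfum, rebnawl → rebnwlum) delete the last vowel and add -um.
The other patterns: stems whose second-to-last letter is 'd' add ti- … -ani around the stem; stems whose second-to-last letter is 'b' or 'n' double the final consonant and add -us; stems whose second-to-last letter is 'l', 'p' or 't' add the prefix fa-.
So pohawv → pohwvum.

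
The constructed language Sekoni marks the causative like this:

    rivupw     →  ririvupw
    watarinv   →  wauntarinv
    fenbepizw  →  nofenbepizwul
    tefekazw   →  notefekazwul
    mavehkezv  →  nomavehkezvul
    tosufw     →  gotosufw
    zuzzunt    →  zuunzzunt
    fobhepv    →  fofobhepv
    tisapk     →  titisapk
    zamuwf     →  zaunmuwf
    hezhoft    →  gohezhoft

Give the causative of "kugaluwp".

tosufw and fenbepizw both end in -w yet inflect differently (gotosufw, nofenbepizwul), so the final letter is not what conditions the rule; the second-to-last letter is.
"kugaluwp" has second-to-last letter 'w'. The one such stem in the data (zamuwf → zaunmuwf) inserts -un- after the first vowel (as do watarinv, zuzzunt), so the same rule applies.
So kugaluwp → kuungaluwp.

kuungaluwp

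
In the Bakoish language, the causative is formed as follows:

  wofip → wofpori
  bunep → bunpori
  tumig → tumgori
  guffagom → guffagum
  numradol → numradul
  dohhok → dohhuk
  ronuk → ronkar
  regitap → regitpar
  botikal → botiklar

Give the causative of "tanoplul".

dohhok and ronuk both end in -k yet inflect differently (dohhuk, ronkar), so the final letter is not what conditions the rule; the last vowel is.
"tanoplul" has last vowel 'u'. The one such stem in the data (ronuk → ronkar) deletes the last vowel and adds -ar (as do regitap, botikal), so the same rule applies.
So tanoplul → tanopllar.

tanopllar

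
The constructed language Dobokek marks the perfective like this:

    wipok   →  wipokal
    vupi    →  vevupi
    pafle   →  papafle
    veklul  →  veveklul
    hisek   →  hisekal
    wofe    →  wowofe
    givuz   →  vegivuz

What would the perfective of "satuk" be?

satukal

"satuk" ends in -k. The stems ending in -k (hisek → hisekal, wipok → wipokal) add -al.
The other patterns: stems ending in -e or -l repeat the first consonant+vowel as a prefix; stems ending in -i or -z add the prefix ve-.
So satuk → satukal.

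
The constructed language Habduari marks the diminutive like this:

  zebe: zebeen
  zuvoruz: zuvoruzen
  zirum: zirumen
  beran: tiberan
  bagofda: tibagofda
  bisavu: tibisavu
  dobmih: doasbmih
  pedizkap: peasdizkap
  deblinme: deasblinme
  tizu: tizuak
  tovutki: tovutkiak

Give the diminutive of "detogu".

zebe and deblinme both end in -e yet inflect differently (zebeen, deasblinme), so the final letter is not what conditions the rule; the first letter is.
"detogu" begins with d-. The stems beginning with d- (dobmih → doasbmih, deblinme → deasblinme) insert -as- after the first vowel.
The other patterns: stems beginning with z- add -en; stems beginning with b- add the prefix ti-; stems beginning with t- add -ak.
So detogu → deastogu.

deastogu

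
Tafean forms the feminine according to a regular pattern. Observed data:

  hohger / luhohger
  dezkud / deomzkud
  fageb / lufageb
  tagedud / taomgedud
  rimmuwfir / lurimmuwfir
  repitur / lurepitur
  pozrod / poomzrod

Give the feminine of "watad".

waomtad

tagedud and repitur both have last vowel 'u' yet inflect differently (taomgedud, lurepitur), so the last vowel is not what conditions the rule; the final letter is.
"watad" ends in -d. The stems ending in -d (tagedud → taomgedud, pozrod → poomzrod, dezkud → deomzkud) insert -om- after the first vowel.
So watad → waomtad.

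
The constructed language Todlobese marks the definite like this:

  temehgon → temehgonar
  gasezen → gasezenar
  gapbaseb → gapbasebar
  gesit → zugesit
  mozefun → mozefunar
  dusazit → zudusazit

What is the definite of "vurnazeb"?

vurnazebar

gesit and gasezen both begin with g- yet inflect differently (zugesit, gasezenar), so the first letter is not what conditions the rule; the final letter is.
"vurnazeb" ends in -b. The one such stem in the data (gapbaseb → gapbasebar) adds -ar, so the same rule applies.
The other pattern: stems ending in -t add the prefix zu-.
So vurnazeb → vurnazebar.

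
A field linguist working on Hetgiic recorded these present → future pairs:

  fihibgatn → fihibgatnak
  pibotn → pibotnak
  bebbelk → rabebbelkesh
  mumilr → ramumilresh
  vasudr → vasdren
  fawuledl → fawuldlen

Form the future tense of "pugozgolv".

"pugozgolv" has second-to-last letter 'l'. The stems whose second-to-last letter is 'l' (bebbelk → rabebbelkesh, mumilr → ramumilresh) add ra- … -esh around the stem.
The other patterns: stems whose second-to-last letter is 't' add -ak; stems whose second-to-last letter is 'd' delete the last vowel and add -en.
So pugozgolv → rapugozgolvesh.

rapugozgolvesh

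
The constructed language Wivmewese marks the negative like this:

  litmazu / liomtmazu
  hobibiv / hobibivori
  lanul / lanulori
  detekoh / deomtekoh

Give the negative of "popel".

lanul and litmazu both have last vowel 'u' yet inflect differently (lanulori, liomtmazu), so the last vowel is not what conditions the rule; the final letter is.
"popel" ends in -l. The one such stem in the data (lanul → lanulori) adds -ori, so the same rule applies.
The other pattern: stems ending in -h or -u insert -om- after the first vowel.
So popel → popelori.

popelori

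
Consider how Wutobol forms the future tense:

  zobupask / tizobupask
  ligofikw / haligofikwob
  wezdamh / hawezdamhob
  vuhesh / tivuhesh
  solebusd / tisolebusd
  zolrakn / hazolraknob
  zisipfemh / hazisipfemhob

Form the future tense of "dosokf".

hadosokfob

vuhesh and zisipfemh both end in -h yet inflect differently (tivuhesh, hazisipfemhob), so the final letter is not what conditions the rule; the second-to-last letter is.
"dosokf" has second-to-last letter 'k'. The stems whose second-to-last letter is 'k' (zolrakn → hazolraknob, ligofikw → haligofikwob) add ha- … -ob around the stem.
The other pattern: stems whose second-to-last letter is 's' add the prefix ti-.
So dosokf → hadosokfob.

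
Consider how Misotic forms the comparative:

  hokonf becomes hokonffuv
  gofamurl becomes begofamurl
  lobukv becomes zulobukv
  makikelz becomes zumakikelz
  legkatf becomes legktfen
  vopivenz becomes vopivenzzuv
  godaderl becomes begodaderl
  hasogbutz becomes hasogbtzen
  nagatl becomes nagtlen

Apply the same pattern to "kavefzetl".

kavefztlen

godaderl and nagatl both end in -l yet inflect differently (begodaderl, nagtlen), so the final letter is not what conditions the rule; the second-to-last letter is.
"kavefzetl" has second-to-last letter 't'. The stems whose second-to-last letter is 't' (hasogbutz → hasogbtzen, nagatl → nagtlen, legkatf → legktfen) delete the last vowel and add -en.
So kavefzetl → kavefztlen.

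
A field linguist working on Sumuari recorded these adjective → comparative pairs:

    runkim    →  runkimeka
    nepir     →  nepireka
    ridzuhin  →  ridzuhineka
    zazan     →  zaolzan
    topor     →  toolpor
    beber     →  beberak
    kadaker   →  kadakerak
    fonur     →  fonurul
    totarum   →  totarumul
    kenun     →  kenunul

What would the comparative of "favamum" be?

ridzuhin and zazan both end in -n yet inflect differently (ridzuhineka, zaolzan), so the final letter is not what conditions the rule; the last vowel is.
"favamum" has last vowel 'u'. The stems whose last vowel is 'u' (fonur → fonurul, totarum → totarumul, kenun → kenunul) add -ul.
So favamum → favamumul.

favamumul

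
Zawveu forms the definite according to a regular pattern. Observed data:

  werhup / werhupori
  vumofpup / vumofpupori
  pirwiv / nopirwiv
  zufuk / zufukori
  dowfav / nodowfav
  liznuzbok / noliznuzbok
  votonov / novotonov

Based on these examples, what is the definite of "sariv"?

nosariv

"sariv" has last vowel 'i'. The one such stem in the data (pirwiv → nopirwiv) adds the prefix no-, so the same rule applies.
So sariv → nosariv.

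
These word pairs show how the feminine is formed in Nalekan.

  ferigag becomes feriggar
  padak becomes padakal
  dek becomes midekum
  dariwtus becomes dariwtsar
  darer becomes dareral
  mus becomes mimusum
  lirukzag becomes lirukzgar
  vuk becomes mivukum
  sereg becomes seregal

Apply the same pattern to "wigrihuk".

wigrihkar

"wigrihuk" has 3 vowels. The stems with 3 vowels (ferigag → feriggar, lirukzag → lirukzgar, dariwtus → dariwtsar) delete the last vowel and add -ar.
The other patterns: stems with 1 vowel add mi- … -um around the stem; stems with 2 vowels add -al.
So wigrihuk → wigrihkar.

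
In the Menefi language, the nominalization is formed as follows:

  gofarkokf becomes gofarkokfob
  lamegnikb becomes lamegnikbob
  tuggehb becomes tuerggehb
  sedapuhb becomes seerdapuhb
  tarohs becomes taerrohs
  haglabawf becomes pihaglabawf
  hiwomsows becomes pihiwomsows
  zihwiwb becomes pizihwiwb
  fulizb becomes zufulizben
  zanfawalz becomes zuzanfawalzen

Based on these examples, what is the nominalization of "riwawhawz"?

piriwawhawz

lamegnikb and tuggehb both end in -b yet inflect differently (lamegnikbob, tuerggehb), so the final letter is not what conditions the rule; the second-to-last letter is.
"riwawhawz" has second-to-last letter 'w'. The stems whose second-to-last letter is 'w' (haglabawf → pihaglabawf, hiwomsows → pihiwomsows, zihwiwb → pizihwiwb) add the prefix pi-.
So riwawhawz → piriwawhawz.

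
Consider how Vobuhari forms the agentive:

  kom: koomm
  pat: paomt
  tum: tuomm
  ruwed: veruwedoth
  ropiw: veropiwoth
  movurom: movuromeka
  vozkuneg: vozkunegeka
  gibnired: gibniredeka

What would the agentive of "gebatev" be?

kom and movurom both end in -m yet inflect differently (koomm, movuromeka), so the final letter is not what conditions the rule; the number of vowels is.
"gebatev" has 3 vowels. The stems with 3 vowels (movurom → movuromeka, vozkuneg → vozkunegeka, gibnired → gibniredeka) add -eka.
The other patterns: stems with 1 vowel insert -om- after the first vowel; stems with 2 vowels add ve- … -oth around the stem.
So gebatev → gebateveka.

gebateveka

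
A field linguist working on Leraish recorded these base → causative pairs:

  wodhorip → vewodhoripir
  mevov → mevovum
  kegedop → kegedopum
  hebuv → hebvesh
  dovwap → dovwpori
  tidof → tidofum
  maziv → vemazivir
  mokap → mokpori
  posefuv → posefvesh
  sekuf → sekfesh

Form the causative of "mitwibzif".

vemitwibzifir

"mitwibzif" has last vowel 'i'. The stems whose last vowel is 'i' (maziv → vemazivir, wodhorip → vewodhoripir) add ve- … -ir around the stem.
The other patterns: stems whose last vowel is 'a' delete the last vowel and add -ori; stems whose last vowel is 'u' delete the last vowel and add -esh; stems whose last vowel is 'o' add -um.
So mitwibzif → vemitwibzifir.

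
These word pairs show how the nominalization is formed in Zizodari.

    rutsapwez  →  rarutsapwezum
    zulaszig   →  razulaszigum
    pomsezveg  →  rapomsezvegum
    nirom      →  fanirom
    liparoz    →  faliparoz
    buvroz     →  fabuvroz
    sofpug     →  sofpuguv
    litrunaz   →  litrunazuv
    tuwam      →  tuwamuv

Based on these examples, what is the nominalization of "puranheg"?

"puranheg" has last vowel 'e'. The stems whose last vowel is 'e' (rutsapwez → rarutsapwezum, pomsezveg → rapomsezvegum) add ra- … -um around the stem.
So puranheg → rapuranhegum.

rapuranhegum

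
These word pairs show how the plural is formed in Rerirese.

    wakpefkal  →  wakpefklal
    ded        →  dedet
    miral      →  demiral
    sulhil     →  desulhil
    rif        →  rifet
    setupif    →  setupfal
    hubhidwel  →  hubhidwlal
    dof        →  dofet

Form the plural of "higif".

dehigif

miral and hubhidwel both end in -l yet inflect differently (demiral, hubhidwlal), so the final letter is not what conditions the rule; the number of vowels is.
"higif" has 2 vowels. The stems with 2 vowels (miral → demiral, sulhil → desulhil) add the prefix de-.
The other patterns: stems with 1 vowel add -et; stems with 3 vowels delete the last vowel and add -al.
So higif → dehigif.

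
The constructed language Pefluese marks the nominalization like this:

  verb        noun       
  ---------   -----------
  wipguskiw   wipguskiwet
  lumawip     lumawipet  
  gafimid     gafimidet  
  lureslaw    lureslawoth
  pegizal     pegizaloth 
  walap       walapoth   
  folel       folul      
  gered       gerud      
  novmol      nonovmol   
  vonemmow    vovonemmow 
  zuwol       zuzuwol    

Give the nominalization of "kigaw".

kigawoth

"kigaw" has last vowel 'a'. The stems whose last vowel is 'a' (lureslaw → lureslawoth, pegizal → pegizaloth, walap → walapoth) add -oth.
The other patterns: stems whose last vowel is 'i' add -et; stems whose last vowel is 'e' change the last vowel to 'u'; stems whose last vowel is 'o' repeat the first consonant+vowel as a prefix.
So kigaw → kigawoth.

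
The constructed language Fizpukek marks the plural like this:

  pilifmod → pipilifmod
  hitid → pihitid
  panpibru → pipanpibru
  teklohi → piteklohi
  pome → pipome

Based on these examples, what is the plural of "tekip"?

Every pair shown (pilifmod → pipilifmod, hitid → pihitid, panpibru → pipanpibru, …) follows the same rule: add the prefix pi-.
So tekip → pitekip.

pitekip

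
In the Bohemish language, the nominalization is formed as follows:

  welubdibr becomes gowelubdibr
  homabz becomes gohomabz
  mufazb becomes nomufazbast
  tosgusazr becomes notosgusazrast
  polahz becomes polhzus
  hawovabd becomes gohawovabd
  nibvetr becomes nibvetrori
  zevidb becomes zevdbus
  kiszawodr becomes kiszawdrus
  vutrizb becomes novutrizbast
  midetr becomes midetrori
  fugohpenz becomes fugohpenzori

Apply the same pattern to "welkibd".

nibvetr and tosgusazr both end in -r yet inflect differently (nibvetrori, notosgusazrast), so the final letter is not what conditions the rule; the second-to-last letter is.
"welkibd" has second-to-last letter 'b'. The stems whose second-to-last letter is 'b' (hawovabd → gohawovabd, welubdibr → gowelubdibr, homabz → gohomabz) add the prefix go-.
The other patterns: stems whose second-to-last letter is 'n' or 't' add -ori; stems whose second-to-last letter is 'z' add no- … -ast around the stem; stems whose second-to-last letter is 'd' or 'h' delete the last vowel and add -us.
So welkibd → gowelkibd.

gowelkibd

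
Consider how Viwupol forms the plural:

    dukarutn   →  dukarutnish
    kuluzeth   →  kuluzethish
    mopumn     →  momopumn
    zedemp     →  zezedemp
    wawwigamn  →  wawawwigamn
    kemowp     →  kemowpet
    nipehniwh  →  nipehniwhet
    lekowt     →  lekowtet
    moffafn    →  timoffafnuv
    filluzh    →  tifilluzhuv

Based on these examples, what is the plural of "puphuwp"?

dukarutn and mopumn both end in -n yet inflect differently (dukarutnish, momopumn), so the final letter is not what conditions the rule; the second-to-last letter is.
"puphuwp" has second-to-last letter 'w'. The stems whose second-to-last letter is 'w' (kemowp → kemowpet, nipehniwh → nipehniwhet, lekowt → lekowtet) add -et.
The other patterns: stems whose second-to-last letter is 't' add -ish; stems whose second-to-last letter is 'm' repeat the first consonant+vowel as a prefix; stems whose second-to-last letter is 'f' or 'z' add ti- … -uv around the stem.
So puphuwp → puphuwpet.

puphuwpet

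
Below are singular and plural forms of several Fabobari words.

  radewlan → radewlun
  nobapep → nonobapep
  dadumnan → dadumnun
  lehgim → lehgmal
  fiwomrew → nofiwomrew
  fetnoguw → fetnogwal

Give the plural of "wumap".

wumup

"wumap" has last vowel 'a'. The stems whose last vowel is 'a' (dadumnan → dadumnun, radewlan → radewlun) change the last vowel to 'u'.
The other patterns: stems whose last vowel is 'e' add the prefix no-; stems whose last vowel is 'i' or 'u' delete the last vowel and add -al.
So wumap → wumup.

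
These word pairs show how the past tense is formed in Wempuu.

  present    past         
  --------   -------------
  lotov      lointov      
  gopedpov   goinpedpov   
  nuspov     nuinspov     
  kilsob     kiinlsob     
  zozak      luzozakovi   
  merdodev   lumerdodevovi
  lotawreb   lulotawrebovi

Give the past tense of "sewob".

seinwob

lotov and merdodev both end in -v yet inflect differently (lointov, lumerdodevovi), so the final letter is not what conditions the rule; the last vowel is.
"sewob" has last vowel 'o'. The stems whose last vowel is 'o' (lotov → lointov, gopedpov → goinpedpov, nuspov → nuinspov) insert -in- after the first vowel.
The other pattern: stems whose last vowel is 'a' or 'e' add lu- … -ovi around the stem.
So sewob → seinwob.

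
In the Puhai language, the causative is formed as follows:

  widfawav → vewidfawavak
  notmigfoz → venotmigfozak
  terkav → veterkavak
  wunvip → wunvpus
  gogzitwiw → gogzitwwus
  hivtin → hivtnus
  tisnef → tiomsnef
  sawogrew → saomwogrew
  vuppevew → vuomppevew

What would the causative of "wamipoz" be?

vewamipozak

gogzitwiw and sawogrew both end in -w yet inflect differently (gogzitwwus, saomwogrew), so the final letter is not what conditions the rule; the last vowel is.
"wamipoz" has last vowel 'o'. The one such stem in the data (notmigfoz → venotmigfozak) adds ve- … -ak around the stem, so the same rule applies.
The other patterns: stems whose last vowel is 'i' delete the last vowel and add -us; stems whose last vowel is 'e' insert -om- after the first vowel.
So wamipoz → vewamipozak.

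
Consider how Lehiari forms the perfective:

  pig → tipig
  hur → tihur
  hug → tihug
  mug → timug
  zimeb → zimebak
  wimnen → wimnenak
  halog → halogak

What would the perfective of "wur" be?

tiwur

pig and halog both end in -g yet inflect differently (tipig, halogak), so the final letter is not what conditions the rule; the number of vowels is.
"wur" has 1 vowel. The stems with 1 vowel (pig → tipig, hur → tihur, hug → tihug) add the prefix ti-.
The other pattern: stems with 2 vowels add -ak.
So wur → tiwur.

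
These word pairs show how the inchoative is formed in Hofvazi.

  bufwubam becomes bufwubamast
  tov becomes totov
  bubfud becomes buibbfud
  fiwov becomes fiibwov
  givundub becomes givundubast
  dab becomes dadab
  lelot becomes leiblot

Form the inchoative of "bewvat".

beibwvat

"bewvat" has 2 vowels. The stems with 2 vowels (bubfud → buibbfud, fiwov → fiibwov, lelot → leiblot) insert -ib- after the first vowel.
So bewvat → beibwvat.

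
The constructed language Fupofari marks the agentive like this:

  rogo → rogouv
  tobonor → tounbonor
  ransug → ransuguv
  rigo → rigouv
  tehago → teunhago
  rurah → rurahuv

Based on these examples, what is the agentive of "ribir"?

"ribir" begins with r-. The stems beginning with r- (rurah → rurahuv, rigo → rigouv, ransug → ransuguv) add -uv.
The other pattern: stems beginning with t- insert -un- after the first vowel.
So ribir → ribiruv.

ribiruv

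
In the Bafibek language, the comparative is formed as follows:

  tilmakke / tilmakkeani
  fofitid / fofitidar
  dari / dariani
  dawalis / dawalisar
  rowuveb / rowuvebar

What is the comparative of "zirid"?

ziridar

"zirid" ends in a consonant. The stems ending in a consonant (fofitid → fofitidar, rowuveb → rowuvebar, dawalis → dawalisar) add -ar.
The other pattern: stems ending in a vowel add -ani.
So zirid → ziridar.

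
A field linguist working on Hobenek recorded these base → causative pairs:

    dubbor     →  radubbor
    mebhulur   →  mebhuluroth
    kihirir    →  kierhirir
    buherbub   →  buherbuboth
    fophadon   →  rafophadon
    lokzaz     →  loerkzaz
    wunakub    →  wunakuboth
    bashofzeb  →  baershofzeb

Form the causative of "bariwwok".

"bariwwok" has last vowel 'o'. The stems whose last vowel is 'o' (dubbor → radubbor, fophadon → rafophadon) add the prefix ra-.
The other patterns: stems whose last vowel is 'u' add -oth; stems whose last vowel is 'a', 'e' or 'i' insert -er- after the first vowel.
So bariwwok → rabariwwok.

rabariwwok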